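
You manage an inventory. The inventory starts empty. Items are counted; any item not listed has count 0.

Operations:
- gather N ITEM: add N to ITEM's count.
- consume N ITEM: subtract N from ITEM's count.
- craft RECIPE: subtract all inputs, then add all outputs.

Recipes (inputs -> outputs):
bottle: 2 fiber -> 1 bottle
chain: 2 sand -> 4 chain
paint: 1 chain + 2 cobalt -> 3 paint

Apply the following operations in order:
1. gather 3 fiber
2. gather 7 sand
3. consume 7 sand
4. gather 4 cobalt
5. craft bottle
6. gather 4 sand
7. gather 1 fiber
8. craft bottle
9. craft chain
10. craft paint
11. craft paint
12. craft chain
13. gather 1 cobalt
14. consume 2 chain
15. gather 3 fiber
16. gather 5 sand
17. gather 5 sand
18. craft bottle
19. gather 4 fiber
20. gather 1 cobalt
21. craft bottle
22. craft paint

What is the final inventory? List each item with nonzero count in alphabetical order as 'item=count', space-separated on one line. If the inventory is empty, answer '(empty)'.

After 1 (gather 3 fiber): fiber=3
After 2 (gather 7 sand): fiber=3 sand=7
After 3 (consume 7 sand): fiber=3
After 4 (gather 4 cobalt): cobalt=4 fiber=3
After 5 (craft bottle): bottle=1 cobalt=4 fiber=1
After 6 (gather 4 sand): bottle=1 cobalt=4 fiber=1 sand=4
After 7 (gather 1 fiber): bottle=1 cobalt=4 fiber=2 sand=4
After 8 (craft bottle): bottle=2 cobalt=4 sand=4
After 9 (craft chain): bottle=2 chain=4 cobalt=4 sand=2
After 10 (craft paint): bottle=2 chain=3 cobalt=2 paint=3 sand=2
After 11 (craft paint): bottle=2 chain=2 paint=6 sand=2
After 12 (craft chain): bottle=2 chain=6 paint=6
After 13 (gather 1 cobalt): bottle=2 chain=6 cobalt=1 paint=6
After 14 (consume 2 chain): bottle=2 chain=4 cobalt=1 paint=6
After 15 (gather 3 fiber): bottle=2 chain=4 cobalt=1 fiber=3 paint=6
After 16 (gather 5 sand): bottle=2 chain=4 cobalt=1 fiber=3 paint=6 sand=5
After 17 (gather 5 sand): bottle=2 chain=4 cobalt=1 fiber=3 paint=6 sand=10
After 18 (craft bottle): bottle=3 chain=4 cobalt=1 fiber=1 paint=6 sand=10
After 19 (gather 4 fiber): bottle=3 chain=4 cobalt=1 fiber=5 paint=6 sand=10
After 20 (gather 1 cobalt): bottle=3 chain=4 cobalt=2 fiber=5 paint=6 sand=10
After 21 (craft bottle): bottle=4 chain=4 cobalt=2 fiber=3 paint=6 sand=10
After 22 (craft paint): bottle=4 chain=3 fiber=3 paint=9 sand=10

Answer: bottle=4 chain=3 fiber=3 paint=9 sand=10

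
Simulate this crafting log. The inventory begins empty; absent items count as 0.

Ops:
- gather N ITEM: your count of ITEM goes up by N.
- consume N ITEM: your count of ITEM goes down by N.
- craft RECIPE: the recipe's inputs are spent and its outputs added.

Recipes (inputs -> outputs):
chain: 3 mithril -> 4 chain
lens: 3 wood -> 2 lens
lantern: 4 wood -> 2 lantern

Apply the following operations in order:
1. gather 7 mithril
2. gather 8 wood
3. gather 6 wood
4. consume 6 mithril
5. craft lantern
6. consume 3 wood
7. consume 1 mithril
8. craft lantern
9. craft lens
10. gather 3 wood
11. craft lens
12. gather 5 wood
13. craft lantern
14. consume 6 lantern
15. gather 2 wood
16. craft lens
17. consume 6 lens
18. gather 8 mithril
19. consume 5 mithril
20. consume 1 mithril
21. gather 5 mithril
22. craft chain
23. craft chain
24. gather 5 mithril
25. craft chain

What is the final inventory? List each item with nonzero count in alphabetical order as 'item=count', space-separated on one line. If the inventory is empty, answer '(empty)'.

Answer: chain=12 mithril=3

Derivation:
After 1 (gather 7 mithril): mithril=7
After 2 (gather 8 wood): mithril=7 wood=8
After 3 (gather 6 wood): mithril=7 wood=14
After 4 (consume 6 mithril): mithril=1 wood=14
After 5 (craft lantern): lantern=2 mithril=1 wood=10
After 6 (consume 3 wood): lantern=2 mithril=1 wood=7
After 7 (consume 1 mithril): lantern=2 wood=7
After 8 (craft lantern): lantern=4 wood=3
After 9 (craft lens): lantern=4 lens=2
After 10 (gather 3 wood): lantern=4 lens=2 wood=3
After 11 (craft lens): lantern=4 lens=4
After 12 (gather 5 wood): lantern=4 lens=4 wood=5
After 13 (craft lantern): lantern=6 lens=4 wood=1
After 14 (consume 6 lantern): lens=4 wood=1
After 15 (gather 2 wood): lens=4 wood=3
After 16 (craft lens): lens=6
After 17 (consume 6 lens): (empty)
After 18 (gather 8 mithril): mithril=8
After 19 (consume 5 mithril): mithril=3
After 20 (consume 1 mithril): mithril=2
After 21 (gather 5 mithril): mithril=7
After 22 (craft chain): chain=4 mithril=4
After 23 (craft chain): chain=8 mithril=1
After 24 (gather 5 mithril): chain=8 mithril=6
After 25 (craft chain): chain=12 mithril=3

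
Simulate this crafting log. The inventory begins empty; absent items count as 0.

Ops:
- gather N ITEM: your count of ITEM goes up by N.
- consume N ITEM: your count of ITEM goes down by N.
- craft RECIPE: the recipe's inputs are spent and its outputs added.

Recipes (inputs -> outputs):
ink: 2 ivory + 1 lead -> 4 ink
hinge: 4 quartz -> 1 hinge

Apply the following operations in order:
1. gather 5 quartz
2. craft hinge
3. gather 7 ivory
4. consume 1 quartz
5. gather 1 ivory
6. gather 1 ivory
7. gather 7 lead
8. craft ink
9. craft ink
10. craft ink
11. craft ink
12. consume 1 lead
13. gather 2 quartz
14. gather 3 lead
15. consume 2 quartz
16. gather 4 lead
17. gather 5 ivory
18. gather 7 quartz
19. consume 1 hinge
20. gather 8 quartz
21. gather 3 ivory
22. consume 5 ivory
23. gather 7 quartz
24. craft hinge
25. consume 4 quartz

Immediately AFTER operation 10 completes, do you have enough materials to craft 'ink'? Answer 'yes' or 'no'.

After 1 (gather 5 quartz): quartz=5
After 2 (craft hinge): hinge=1 quartz=1
After 3 (gather 7 ivory): hinge=1 ivory=7 quartz=1
After 4 (consume 1 quartz): hinge=1 ivory=7
After 5 (gather 1 ivory): hinge=1 ivory=8
After 6 (gather 1 ivory): hinge=1 ivory=9
After 7 (gather 7 lead): hinge=1 ivory=9 lead=7
After 8 (craft ink): hinge=1 ink=4 ivory=7 lead=6
After 9 (craft ink): hinge=1 ink=8 ivory=5 lead=5
After 10 (craft ink): hinge=1 ink=12 ivory=3 lead=4

Answer: yes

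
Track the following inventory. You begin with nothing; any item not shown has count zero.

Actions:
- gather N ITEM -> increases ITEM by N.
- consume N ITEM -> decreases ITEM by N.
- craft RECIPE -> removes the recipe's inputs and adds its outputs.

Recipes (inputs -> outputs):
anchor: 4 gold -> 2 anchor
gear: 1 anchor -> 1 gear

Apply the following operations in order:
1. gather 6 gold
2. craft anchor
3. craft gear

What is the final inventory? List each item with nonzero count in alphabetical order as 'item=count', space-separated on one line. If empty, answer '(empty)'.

After 1 (gather 6 gold): gold=6
After 2 (craft anchor): anchor=2 gold=2
After 3 (craft gear): anchor=1 gear=1 gold=2

Answer: anchor=1 gear=1 gold=2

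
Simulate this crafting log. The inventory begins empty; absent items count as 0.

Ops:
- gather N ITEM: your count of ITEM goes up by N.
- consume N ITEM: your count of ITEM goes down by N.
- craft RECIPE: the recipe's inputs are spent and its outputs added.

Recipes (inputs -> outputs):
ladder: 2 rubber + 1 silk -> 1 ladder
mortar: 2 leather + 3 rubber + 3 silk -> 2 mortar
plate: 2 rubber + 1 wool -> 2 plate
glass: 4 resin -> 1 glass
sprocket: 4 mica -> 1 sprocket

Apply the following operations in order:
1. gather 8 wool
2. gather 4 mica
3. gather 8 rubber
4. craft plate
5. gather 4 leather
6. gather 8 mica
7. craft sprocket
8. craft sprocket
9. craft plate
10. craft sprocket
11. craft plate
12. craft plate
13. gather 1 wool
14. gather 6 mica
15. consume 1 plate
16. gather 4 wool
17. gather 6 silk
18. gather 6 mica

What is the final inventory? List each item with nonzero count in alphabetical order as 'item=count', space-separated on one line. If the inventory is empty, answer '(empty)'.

After 1 (gather 8 wool): wool=8
After 2 (gather 4 mica): mica=4 wool=8
After 3 (gather 8 rubber): mica=4 rubber=8 wool=8
After 4 (craft plate): mica=4 plate=2 rubber=6 wool=7
After 5 (gather 4 leather): leather=4 mica=4 plate=2 rubber=6 wool=7
After 6 (gather 8 mica): leather=4 mica=12 plate=2 rubber=6 wool=7
After 7 (craft sprocket): leather=4 mica=8 plate=2 rubber=6 sprocket=1 wool=7
After 8 (craft sprocket): leather=4 mica=4 plate=2 rubber=6 sprocket=2 wool=7
After 9 (craft plate): leather=4 mica=4 plate=4 rubber=4 sprocket=2 wool=6
After 10 (craft sprocket): leather=4 plate=4 rubber=4 sprocket=3 wool=6
After 11 (craft plate): leather=4 plate=6 rubber=2 sprocket=3 wool=5
After 12 (craft plate): leather=4 plate=8 sprocket=3 wool=4
After 13 (gather 1 wool): leather=4 plate=8 sprocket=3 wool=5
After 14 (gather 6 mica): leather=4 mica=6 plate=8 sprocket=3 wool=5
After 15 (consume 1 plate): leather=4 mica=6 plate=7 sprocket=3 wool=5
After 16 (gather 4 wool): leather=4 mica=6 plate=7 sprocket=3 wool=9
After 17 (gather 6 silk): leather=4 mica=6 plate=7 silk=6 sprocket=3 wool=9
After 18 (gather 6 mica): leather=4 mica=12 plate=7 silk=6 sprocket=3 wool=9

Answer: leather=4 mica=12 plate=7 silk=6 sprocket=3 wool=9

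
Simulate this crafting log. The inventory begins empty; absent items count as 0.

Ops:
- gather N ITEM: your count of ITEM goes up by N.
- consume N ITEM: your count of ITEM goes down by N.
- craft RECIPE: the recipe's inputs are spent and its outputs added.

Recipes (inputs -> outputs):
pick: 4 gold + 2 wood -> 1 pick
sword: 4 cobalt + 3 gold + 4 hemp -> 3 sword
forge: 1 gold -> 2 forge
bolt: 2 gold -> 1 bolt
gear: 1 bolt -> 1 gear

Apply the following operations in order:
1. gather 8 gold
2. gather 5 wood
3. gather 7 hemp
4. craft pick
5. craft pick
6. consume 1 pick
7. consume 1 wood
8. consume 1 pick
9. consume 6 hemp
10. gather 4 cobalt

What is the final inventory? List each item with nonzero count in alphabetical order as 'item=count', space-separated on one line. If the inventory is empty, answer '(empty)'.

Answer: cobalt=4 hemp=1

Derivation:
After 1 (gather 8 gold): gold=8
After 2 (gather 5 wood): gold=8 wood=5
After 3 (gather 7 hemp): gold=8 hemp=7 wood=5
After 4 (craft pick): gold=4 hemp=7 pick=1 wood=3
After 5 (craft pick): hemp=7 pick=2 wood=1
After 6 (consume 1 pick): hemp=7 pick=1 wood=1
After 7 (consume 1 wood): hemp=7 pick=1
After 8 (consume 1 pick): hemp=7
After 9 (consume 6 hemp): hemp=1
After 10 (gather 4 cobalt): cobalt=4 hemp=1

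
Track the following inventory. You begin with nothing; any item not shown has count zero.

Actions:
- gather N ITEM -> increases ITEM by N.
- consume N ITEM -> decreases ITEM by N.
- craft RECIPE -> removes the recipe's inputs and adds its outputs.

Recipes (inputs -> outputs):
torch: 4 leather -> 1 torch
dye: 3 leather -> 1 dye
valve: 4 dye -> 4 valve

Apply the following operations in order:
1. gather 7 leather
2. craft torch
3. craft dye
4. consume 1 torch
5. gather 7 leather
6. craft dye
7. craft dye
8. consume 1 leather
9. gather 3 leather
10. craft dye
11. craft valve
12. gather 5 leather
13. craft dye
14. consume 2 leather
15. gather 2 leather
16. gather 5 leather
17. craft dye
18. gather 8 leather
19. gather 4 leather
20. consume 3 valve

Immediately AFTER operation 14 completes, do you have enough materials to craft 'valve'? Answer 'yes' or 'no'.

Answer: no

Derivation:
After 1 (gather 7 leather): leather=7
After 2 (craft torch): leather=3 torch=1
After 3 (craft dye): dye=1 torch=1
After 4 (consume 1 torch): dye=1
After 5 (gather 7 leather): dye=1 leather=7
After 6 (craft dye): dye=2 leather=4
After 7 (craft dye): dye=3 leather=1
After 8 (consume 1 leather): dye=3
After 9 (gather 3 leather): dye=3 leather=3
After 10 (craft dye): dye=4
After 11 (craft valve): valve=4
After 12 (gather 5 leather): leather=5 valve=4
After 13 (craft dye): dye=1 leather=2 valve=4
After 14 (consume 2 leather): dye=1 valve=4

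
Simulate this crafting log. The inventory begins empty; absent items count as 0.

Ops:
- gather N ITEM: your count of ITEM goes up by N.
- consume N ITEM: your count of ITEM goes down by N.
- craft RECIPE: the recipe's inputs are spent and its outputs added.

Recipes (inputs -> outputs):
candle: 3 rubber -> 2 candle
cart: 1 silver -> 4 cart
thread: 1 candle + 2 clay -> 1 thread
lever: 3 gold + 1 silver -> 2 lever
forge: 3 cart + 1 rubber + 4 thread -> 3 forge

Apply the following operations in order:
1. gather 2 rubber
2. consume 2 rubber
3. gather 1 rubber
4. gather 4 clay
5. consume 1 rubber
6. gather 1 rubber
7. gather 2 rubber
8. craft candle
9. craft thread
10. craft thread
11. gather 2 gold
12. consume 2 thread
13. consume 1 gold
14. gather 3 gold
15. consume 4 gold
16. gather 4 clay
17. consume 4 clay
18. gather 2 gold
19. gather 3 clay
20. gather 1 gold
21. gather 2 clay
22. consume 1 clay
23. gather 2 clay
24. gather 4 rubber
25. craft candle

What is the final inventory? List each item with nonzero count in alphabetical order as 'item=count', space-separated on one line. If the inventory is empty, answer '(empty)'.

After 1 (gather 2 rubber): rubber=2
After 2 (consume 2 rubber): (empty)
After 3 (gather 1 rubber): rubber=1
After 4 (gather 4 clay): clay=4 rubber=1
After 5 (consume 1 rubber): clay=4
After 6 (gather 1 rubber): clay=4 rubber=1
After 7 (gather 2 rubber): clay=4 rubber=3
After 8 (craft candle): candle=2 clay=4
After 9 (craft thread): candle=1 clay=2 thread=1
After 10 (craft thread): thread=2
After 11 (gather 2 gold): gold=2 thread=2
After 12 (consume 2 thread): gold=2
After 13 (consume 1 gold): gold=1
After 14 (gather 3 gold): gold=4
After 15 (consume 4 gold): (empty)
After 16 (gather 4 clay): clay=4
After 17 (consume 4 clay): (empty)
After 18 (gather 2 gold): gold=2
After 19 (gather 3 clay): clay=3 gold=2
After 20 (gather 1 gold): clay=3 gold=3
After 21 (gather 2 clay): clay=5 gold=3
After 22 (consume 1 clay): clay=4 gold=3
After 23 (gather 2 clay): clay=6 gold=3
After 24 (gather 4 rubber): clay=6 gold=3 rubber=4
After 25 (craft candle): candle=2 clay=6 gold=3 rubber=1

Answer: candle=2 clay=6 gold=3 rubber=1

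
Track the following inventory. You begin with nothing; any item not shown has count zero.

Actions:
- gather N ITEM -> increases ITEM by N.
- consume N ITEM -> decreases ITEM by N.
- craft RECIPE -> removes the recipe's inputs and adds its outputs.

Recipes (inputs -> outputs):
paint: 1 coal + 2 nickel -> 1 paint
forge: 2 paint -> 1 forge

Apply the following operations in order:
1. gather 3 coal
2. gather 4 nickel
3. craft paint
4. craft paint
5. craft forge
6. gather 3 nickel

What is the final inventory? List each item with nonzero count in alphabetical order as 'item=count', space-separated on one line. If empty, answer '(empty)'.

Answer: coal=1 forge=1 nickel=3

Derivation:
After 1 (gather 3 coal): coal=3
After 2 (gather 4 nickel): coal=3 nickel=4
After 3 (craft paint): coal=2 nickel=2 paint=1
After 4 (craft paint): coal=1 paint=2
After 5 (craft forge): coal=1 forge=1
After 6 (gather 3 nickel): coal=1 forge=1 nickel=3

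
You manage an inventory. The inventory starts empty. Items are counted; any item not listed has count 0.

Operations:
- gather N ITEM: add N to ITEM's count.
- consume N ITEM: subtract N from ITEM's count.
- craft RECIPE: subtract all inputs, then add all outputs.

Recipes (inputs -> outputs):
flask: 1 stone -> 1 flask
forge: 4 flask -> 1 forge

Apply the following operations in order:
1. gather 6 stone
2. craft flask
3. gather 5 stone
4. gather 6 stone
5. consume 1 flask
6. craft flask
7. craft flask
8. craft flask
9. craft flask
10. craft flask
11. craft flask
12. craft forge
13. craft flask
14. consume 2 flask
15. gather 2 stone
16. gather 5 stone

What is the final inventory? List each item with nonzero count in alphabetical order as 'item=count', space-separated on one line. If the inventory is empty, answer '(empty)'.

Answer: flask=1 forge=1 stone=16

Derivation:
After 1 (gather 6 stone): stone=6
After 2 (craft flask): flask=1 stone=5
After 3 (gather 5 stone): flask=1 stone=10
After 4 (gather 6 stone): flask=1 stone=16
After 5 (consume 1 flask): stone=16
After 6 (craft flask): flask=1 stone=15
After 7 (craft flask): flask=2 stone=14
After 8 (craft flask): flask=3 stone=13
After 9 (craft flask): flask=4 stone=12
After 10 (craft flask): flask=5 stone=11
After 11 (craft flask): flask=6 stone=10
After 12 (craft forge): flask=2 forge=1 stone=10
After 13 (craft flask): flask=3 forge=1 stone=9
After 14 (consume 2 flask): flask=1 forge=1 stone=9
After 15 (gather 2 stone): flask=1 forge=1 stone=11
After 16 (gather 5 stone): flask=1 forge=1 stone=16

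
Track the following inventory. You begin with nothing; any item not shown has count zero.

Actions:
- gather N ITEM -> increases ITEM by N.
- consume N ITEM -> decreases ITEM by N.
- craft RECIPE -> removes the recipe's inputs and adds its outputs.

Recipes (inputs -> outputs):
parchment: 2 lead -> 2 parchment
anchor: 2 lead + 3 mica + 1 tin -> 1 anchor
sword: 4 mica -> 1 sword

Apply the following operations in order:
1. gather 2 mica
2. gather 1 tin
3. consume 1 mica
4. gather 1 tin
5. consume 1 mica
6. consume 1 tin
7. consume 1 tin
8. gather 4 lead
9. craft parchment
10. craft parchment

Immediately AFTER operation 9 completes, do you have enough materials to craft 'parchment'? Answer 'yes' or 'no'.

After 1 (gather 2 mica): mica=2
After 2 (gather 1 tin): mica=2 tin=1
After 3 (consume 1 mica): mica=1 tin=1
After 4 (gather 1 tin): mica=1 tin=2
After 5 (consume 1 mica): tin=2
After 6 (consume 1 tin): tin=1
After 7 (consume 1 tin): (empty)
After 8 (gather 4 lead): lead=4
After 9 (craft parchment): lead=2 parchment=2

Answer: yes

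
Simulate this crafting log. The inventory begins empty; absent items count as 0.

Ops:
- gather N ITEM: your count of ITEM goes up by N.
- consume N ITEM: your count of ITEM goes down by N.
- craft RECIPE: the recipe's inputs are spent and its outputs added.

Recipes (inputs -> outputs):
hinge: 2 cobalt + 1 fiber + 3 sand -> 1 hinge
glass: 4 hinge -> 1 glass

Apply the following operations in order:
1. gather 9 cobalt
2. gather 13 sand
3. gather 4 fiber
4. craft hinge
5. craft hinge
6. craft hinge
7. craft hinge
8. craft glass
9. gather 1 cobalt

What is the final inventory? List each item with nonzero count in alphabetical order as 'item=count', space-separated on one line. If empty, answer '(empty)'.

After 1 (gather 9 cobalt): cobalt=9
After 2 (gather 13 sand): cobalt=9 sand=13
After 3 (gather 4 fiber): cobalt=9 fiber=4 sand=13
After 4 (craft hinge): cobalt=7 fiber=3 hinge=1 sand=10
After 5 (craft hinge): cobalt=5 fiber=2 hinge=2 sand=7
After 6 (craft hinge): cobalt=3 fiber=1 hinge=3 sand=4
After 7 (craft hinge): cobalt=1 hinge=4 sand=1
After 8 (craft glass): cobalt=1 glass=1 sand=1
After 9 (gather 1 cobalt): cobalt=2 glass=1 sand=1

Answer: cobalt=2 glass=1 sand=1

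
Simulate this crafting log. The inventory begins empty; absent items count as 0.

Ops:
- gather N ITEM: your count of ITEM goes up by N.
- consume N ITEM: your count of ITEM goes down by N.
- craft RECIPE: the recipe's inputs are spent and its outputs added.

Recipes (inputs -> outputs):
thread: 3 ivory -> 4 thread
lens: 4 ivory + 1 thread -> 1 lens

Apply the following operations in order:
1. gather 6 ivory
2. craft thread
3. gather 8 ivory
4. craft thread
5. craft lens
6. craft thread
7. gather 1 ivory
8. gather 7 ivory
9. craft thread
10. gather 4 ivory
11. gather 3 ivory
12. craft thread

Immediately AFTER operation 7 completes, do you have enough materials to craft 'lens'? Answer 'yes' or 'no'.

Answer: no

Derivation:
After 1 (gather 6 ivory): ivory=6
After 2 (craft thread): ivory=3 thread=4
After 3 (gather 8 ivory): ivory=11 thread=4
After 4 (craft thread): ivory=8 thread=8
After 5 (craft lens): ivory=4 lens=1 thread=7
After 6 (craft thread): ivory=1 lens=1 thread=11
After 7 (gather 1 ivory): ivory=2 lens=1 thread=11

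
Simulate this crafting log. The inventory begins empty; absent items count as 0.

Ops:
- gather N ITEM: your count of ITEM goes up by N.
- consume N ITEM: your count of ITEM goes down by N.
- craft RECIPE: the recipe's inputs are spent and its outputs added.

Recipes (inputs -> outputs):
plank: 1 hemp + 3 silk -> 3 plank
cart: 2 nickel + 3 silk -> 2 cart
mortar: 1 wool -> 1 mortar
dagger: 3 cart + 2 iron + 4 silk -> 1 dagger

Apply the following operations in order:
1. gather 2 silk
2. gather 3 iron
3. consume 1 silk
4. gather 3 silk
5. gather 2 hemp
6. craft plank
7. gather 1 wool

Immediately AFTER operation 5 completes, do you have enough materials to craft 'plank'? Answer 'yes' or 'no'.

Answer: yes

Derivation:
After 1 (gather 2 silk): silk=2
After 2 (gather 3 iron): iron=3 silk=2
After 3 (consume 1 silk): iron=3 silk=1
After 4 (gather 3 silk): iron=3 silk=4
After 5 (gather 2 hemp): hemp=2 iron=3 silk=4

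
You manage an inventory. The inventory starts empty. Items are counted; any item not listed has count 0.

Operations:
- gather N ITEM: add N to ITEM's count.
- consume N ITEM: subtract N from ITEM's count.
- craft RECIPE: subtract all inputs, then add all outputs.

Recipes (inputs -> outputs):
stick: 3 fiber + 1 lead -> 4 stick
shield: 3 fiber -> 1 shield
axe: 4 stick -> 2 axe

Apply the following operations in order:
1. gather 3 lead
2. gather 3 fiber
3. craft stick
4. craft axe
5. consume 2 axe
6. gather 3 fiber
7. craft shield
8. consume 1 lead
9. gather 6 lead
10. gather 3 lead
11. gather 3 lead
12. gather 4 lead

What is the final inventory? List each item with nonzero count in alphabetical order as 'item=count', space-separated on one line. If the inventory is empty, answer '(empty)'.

After 1 (gather 3 lead): lead=3
After 2 (gather 3 fiber): fiber=3 lead=3
After 3 (craft stick): lead=2 stick=4
After 4 (craft axe): axe=2 lead=2
After 5 (consume 2 axe): lead=2
After 6 (gather 3 fiber): fiber=3 lead=2
After 7 (craft shield): lead=2 shield=1
After 8 (consume 1 lead): lead=1 shield=1
After 9 (gather 6 lead): lead=7 shield=1
After 10 (gather 3 lead): lead=10 shield=1
After 11 (gather 3 lead): lead=13 shield=1
After 12 (gather 4 lead): lead=17 shield=1

Answer: lead=17 shield=1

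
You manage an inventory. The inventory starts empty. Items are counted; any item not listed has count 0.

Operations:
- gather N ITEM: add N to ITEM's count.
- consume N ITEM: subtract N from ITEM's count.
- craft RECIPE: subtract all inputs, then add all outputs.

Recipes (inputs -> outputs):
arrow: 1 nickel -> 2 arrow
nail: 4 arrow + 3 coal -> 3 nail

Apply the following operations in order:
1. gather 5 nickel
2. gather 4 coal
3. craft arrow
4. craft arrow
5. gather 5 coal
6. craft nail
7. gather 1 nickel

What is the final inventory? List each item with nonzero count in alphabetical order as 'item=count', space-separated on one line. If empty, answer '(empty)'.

Answer: coal=6 nail=3 nickel=4

Derivation:
After 1 (gather 5 nickel): nickel=5
After 2 (gather 4 coal): coal=4 nickel=5
After 3 (craft arrow): arrow=2 coal=4 nickel=4
After 4 (craft arrow): arrow=4 coal=4 nickel=3
After 5 (gather 5 coal): arrow=4 coal=9 nickel=3
After 6 (craft nail): coal=6 nail=3 nickel=3
After 7 (gather 1 nickel): coal=6 nail=3 nickel=4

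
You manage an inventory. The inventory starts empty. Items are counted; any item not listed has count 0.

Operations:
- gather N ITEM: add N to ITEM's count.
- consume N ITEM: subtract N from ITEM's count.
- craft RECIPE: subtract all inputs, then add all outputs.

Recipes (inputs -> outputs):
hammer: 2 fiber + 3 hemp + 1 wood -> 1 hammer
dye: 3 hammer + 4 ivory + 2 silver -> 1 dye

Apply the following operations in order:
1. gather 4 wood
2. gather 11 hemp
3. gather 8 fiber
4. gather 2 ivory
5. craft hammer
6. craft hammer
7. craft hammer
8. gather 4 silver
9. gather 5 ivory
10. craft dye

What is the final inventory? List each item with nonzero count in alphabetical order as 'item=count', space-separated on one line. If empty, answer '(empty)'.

After 1 (gather 4 wood): wood=4
After 2 (gather 11 hemp): hemp=11 wood=4
After 3 (gather 8 fiber): fiber=8 hemp=11 wood=4
After 4 (gather 2 ivory): fiber=8 hemp=11 ivory=2 wood=4
After 5 (craft hammer): fiber=6 hammer=1 hemp=8 ivory=2 wood=3
After 6 (craft hammer): fiber=4 hammer=2 hemp=5 ivory=2 wood=2
After 7 (craft hammer): fiber=2 hammer=3 hemp=2 ivory=2 wood=1
After 8 (gather 4 silver): fiber=2 hammer=3 hemp=2 ivory=2 silver=4 wood=1
After 9 (gather 5 ivory): fiber=2 hammer=3 hemp=2 ivory=7 silver=4 wood=1
After 10 (craft dye): dye=1 fiber=2 hemp=2 ivory=3 silver=2 wood=1

Answer: dye=1 fiber=2 hemp=2 ivory=3 silver=2 wood=1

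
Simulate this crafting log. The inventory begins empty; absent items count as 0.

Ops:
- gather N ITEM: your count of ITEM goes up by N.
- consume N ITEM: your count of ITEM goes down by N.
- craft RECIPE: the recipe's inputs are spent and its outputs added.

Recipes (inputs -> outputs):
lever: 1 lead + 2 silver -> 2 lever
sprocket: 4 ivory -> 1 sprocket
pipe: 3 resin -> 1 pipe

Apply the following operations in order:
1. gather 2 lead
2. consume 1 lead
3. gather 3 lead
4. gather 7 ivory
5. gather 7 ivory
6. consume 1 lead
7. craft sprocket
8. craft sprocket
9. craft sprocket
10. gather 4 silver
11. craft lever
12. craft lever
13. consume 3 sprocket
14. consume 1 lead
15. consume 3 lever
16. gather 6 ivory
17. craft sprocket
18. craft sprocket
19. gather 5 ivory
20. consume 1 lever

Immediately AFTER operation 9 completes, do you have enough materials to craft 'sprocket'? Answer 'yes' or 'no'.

After 1 (gather 2 lead): lead=2
After 2 (consume 1 lead): lead=1
After 3 (gather 3 lead): lead=4
After 4 (gather 7 ivory): ivory=7 lead=4
After 5 (gather 7 ivory): ivory=14 lead=4
After 6 (consume 1 lead): ivory=14 lead=3
After 7 (craft sprocket): ivory=10 lead=3 sprocket=1
After 8 (craft sprocket): ivory=6 lead=3 sprocket=2
After 9 (craft sprocket): ivory=2 lead=3 sprocket=3

Answer: no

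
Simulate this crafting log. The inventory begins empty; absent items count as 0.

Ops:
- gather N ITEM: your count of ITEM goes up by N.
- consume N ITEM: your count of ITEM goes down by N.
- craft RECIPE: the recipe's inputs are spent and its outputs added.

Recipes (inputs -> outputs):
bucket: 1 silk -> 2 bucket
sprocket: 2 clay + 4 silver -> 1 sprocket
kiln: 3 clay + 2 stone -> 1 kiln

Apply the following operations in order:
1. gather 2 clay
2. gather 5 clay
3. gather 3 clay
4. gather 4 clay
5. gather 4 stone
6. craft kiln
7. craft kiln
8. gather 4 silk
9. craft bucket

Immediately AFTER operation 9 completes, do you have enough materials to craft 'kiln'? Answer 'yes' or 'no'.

Answer: no

Derivation:
After 1 (gather 2 clay): clay=2
After 2 (gather 5 clay): clay=7
After 3 (gather 3 clay): clay=10
After 4 (gather 4 clay): clay=14
After 5 (gather 4 stone): clay=14 stone=4
After 6 (craft kiln): clay=11 kiln=1 stone=2
After 7 (craft kiln): clay=8 kiln=2
After 8 (gather 4 silk): clay=8 kiln=2 silk=4
After 9 (craft bucket): bucket=2 clay=8 kiln=2 silk=3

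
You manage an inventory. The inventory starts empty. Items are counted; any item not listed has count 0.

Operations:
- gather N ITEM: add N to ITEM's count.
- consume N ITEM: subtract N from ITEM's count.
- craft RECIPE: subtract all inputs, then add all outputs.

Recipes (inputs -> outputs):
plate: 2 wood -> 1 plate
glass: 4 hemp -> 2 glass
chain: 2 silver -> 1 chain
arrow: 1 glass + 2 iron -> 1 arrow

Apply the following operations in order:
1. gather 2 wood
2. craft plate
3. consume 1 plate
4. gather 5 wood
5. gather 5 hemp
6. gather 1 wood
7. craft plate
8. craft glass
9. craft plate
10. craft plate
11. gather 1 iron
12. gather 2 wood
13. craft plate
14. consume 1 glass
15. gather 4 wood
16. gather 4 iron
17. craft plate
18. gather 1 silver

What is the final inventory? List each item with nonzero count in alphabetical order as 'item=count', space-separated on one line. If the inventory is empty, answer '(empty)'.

After 1 (gather 2 wood): wood=2
After 2 (craft plate): plate=1
After 3 (consume 1 plate): (empty)
After 4 (gather 5 wood): wood=5
After 5 (gather 5 hemp): hemp=5 wood=5
After 6 (gather 1 wood): hemp=5 wood=6
After 7 (craft plate): hemp=5 plate=1 wood=4
After 8 (craft glass): glass=2 hemp=1 plate=1 wood=4
After 9 (craft plate): glass=2 hemp=1 plate=2 wood=2
After 10 (craft plate): glass=2 hemp=1 plate=3
After 11 (gather 1 iron): glass=2 hemp=1 iron=1 plate=3
After 12 (gather 2 wood): glass=2 hemp=1 iron=1 plate=3 wood=2
After 13 (craft plate): glass=2 hemp=1 iron=1 plate=4
After 14 (consume 1 glass): glass=1 hemp=1 iron=1 plate=4
After 15 (gather 4 wood): glass=1 hemp=1 iron=1 plate=4 wood=4
After 16 (gather 4 iron): glass=1 hemp=1 iron=5 plate=4 wood=4
After 17 (craft plate): glass=1 hemp=1 iron=5 plate=5 wood=2
After 18 (gather 1 silver): glass=1 hemp=1 iron=5 plate=5 silver=1 wood=2

Answer: glass=1 hemp=1 iron=5 plate=5 silver=1 wood=2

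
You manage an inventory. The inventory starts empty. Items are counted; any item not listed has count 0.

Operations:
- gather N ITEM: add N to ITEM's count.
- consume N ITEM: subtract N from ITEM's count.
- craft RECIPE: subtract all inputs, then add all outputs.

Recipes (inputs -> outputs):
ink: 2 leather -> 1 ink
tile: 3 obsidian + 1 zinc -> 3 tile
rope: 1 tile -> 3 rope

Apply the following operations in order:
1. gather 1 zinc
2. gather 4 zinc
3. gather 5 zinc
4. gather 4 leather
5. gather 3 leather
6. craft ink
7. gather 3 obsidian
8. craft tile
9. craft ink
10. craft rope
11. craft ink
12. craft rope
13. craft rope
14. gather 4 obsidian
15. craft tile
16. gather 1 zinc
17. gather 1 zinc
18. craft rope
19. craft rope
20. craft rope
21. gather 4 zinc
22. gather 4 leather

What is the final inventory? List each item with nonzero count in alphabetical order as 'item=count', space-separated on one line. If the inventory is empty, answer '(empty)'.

Answer: ink=3 leather=5 obsidian=1 rope=18 zinc=14

Derivation:
After 1 (gather 1 zinc): zinc=1
After 2 (gather 4 zinc): zinc=5
After 3 (gather 5 zinc): zinc=10
After 4 (gather 4 leather): leather=4 zinc=10
After 5 (gather 3 leather): leather=7 zinc=10
After 6 (craft ink): ink=1 leather=5 zinc=10
After 7 (gather 3 obsidian): ink=1 leather=5 obsidian=3 zinc=10
After 8 (craft tile): ink=1 leather=5 tile=3 zinc=9
After 9 (craft ink): ink=2 leather=3 tile=3 zinc=9
After 10 (craft rope): ink=2 leather=3 rope=3 tile=2 zinc=9
After 11 (craft ink): ink=3 leather=1 rope=3 tile=2 zinc=9
After 12 (craft rope): ink=3 leather=1 rope=6 tile=1 zinc=9
After 13 (craft rope): ink=3 leather=1 rope=9 zinc=9
After 14 (gather 4 obsidian): ink=3 leather=1 obsidian=4 rope=9 zinc=9
After 15 (craft tile): ink=3 leather=1 obsidian=1 rope=9 tile=3 zinc=8
After 16 (gather 1 zinc): ink=3 leather=1 obsidian=1 rope=9 tile=3 zinc=9
After 17 (gather 1 zinc): ink=3 leather=1 obsidian=1 rope=9 tile=3 zinc=10
After 18 (craft rope): ink=3 leather=1 obsidian=1 rope=12 tile=2 zinc=10
After 19 (craft rope): ink=3 leather=1 obsidian=1 rope=15 tile=1 zinc=10
After 20 (craft rope): ink=3 leather=1 obsidian=1 rope=18 zinc=10
After 21 (gather 4 zinc): ink=3 leather=1 obsidian=1 rope=18 zinc=14
After 22 (gather 4 leather): ink=3 leather=5 obsidian=1 rope=18 zinc=14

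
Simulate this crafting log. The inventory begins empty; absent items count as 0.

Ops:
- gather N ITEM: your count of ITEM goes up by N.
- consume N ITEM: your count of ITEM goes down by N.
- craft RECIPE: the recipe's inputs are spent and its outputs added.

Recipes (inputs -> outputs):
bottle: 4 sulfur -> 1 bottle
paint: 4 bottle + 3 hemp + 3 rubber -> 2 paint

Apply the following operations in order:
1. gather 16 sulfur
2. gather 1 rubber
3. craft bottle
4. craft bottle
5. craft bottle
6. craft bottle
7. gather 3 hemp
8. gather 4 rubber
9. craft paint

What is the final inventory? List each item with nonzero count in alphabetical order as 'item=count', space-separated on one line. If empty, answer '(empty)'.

After 1 (gather 16 sulfur): sulfur=16
After 2 (gather 1 rubber): rubber=1 sulfur=16
After 3 (craft bottle): bottle=1 rubber=1 sulfur=12
After 4 (craft bottle): bottle=2 rubber=1 sulfur=8
After 5 (craft bottle): bottle=3 rubber=1 sulfur=4
After 6 (craft bottle): bottle=4 rubber=1
After 7 (gather 3 hemp): bottle=4 hemp=3 rubber=1
After 8 (gather 4 rubber): bottle=4 hemp=3 rubber=5
After 9 (craft paint): paint=2 rubber=2

Answer: paint=2 rubber=2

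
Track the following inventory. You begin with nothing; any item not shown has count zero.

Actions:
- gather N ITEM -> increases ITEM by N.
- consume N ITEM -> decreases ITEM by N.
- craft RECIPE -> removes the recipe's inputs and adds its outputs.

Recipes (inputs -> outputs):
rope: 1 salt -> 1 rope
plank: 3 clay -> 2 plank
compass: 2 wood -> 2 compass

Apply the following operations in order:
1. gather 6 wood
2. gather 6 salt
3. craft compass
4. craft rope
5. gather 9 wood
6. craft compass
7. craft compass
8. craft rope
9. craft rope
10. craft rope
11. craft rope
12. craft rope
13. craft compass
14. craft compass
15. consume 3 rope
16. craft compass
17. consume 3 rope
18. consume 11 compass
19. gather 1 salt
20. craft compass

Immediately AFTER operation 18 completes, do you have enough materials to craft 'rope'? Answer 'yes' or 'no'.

Answer: no

Derivation:
After 1 (gather 6 wood): wood=6
After 2 (gather 6 salt): salt=6 wood=6
After 3 (craft compass): compass=2 salt=6 wood=4
After 4 (craft rope): compass=2 rope=1 salt=5 wood=4
After 5 (gather 9 wood): compass=2 rope=1 salt=5 wood=13
After 6 (craft compass): compass=4 rope=1 salt=5 wood=11
After 7 (craft compass): compass=6 rope=1 salt=5 wood=9
After 8 (craft rope): compass=6 rope=2 salt=4 wood=9
After 9 (craft rope): compass=6 rope=3 salt=3 wood=9
After 10 (craft rope): compass=6 rope=4 salt=2 wood=9
After 11 (craft rope): compass=6 rope=5 salt=1 wood=9
After 12 (craft rope): compass=6 rope=6 wood=9
After 13 (craft compass): compass=8 rope=6 wood=7
After 14 (craft compass): compass=10 rope=6 wood=5
After 15 (consume 3 rope): compass=10 rope=3 wood=5
After 16 (craft compass): compass=12 rope=3 wood=3
After 17 (consume 3 rope): compass=12 wood=3
After 18 (consume 11 compass): compass=1 wood=3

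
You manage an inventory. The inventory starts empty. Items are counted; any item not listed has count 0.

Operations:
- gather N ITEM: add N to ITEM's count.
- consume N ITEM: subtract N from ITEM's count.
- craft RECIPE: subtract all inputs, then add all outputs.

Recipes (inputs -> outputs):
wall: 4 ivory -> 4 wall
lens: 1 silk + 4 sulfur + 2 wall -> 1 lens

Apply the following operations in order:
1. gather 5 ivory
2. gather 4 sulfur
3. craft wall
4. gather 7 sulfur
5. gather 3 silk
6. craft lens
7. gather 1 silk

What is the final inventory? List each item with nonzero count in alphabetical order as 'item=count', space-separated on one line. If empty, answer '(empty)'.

Answer: ivory=1 lens=1 silk=3 sulfur=7 wall=2

Derivation:
After 1 (gather 5 ivory): ivory=5
After 2 (gather 4 sulfur): ivory=5 sulfur=4
After 3 (craft wall): ivory=1 sulfur=4 wall=4
After 4 (gather 7 sulfur): ivory=1 sulfur=11 wall=4
After 5 (gather 3 silk): ivory=1 silk=3 sulfur=11 wall=4
After 6 (craft lens): ivory=1 lens=1 silk=2 sulfur=7 wall=2
After 7 (gather 1 silk): ivory=1 lens=1 silk=3 sulfur=7 wall=2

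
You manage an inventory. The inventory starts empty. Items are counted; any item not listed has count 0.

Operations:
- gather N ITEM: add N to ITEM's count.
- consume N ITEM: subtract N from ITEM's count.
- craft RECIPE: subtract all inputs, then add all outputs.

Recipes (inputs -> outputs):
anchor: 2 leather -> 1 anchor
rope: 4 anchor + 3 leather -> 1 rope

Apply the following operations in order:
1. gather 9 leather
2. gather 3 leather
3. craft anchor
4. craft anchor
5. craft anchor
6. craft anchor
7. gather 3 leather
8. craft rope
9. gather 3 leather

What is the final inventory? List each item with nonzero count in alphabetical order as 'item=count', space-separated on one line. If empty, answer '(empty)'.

Answer: leather=7 rope=1

Derivation:
After 1 (gather 9 leather): leather=9
After 2 (gather 3 leather): leather=12
After 3 (craft anchor): anchor=1 leather=10
After 4 (craft anchor): anchor=2 leather=8
After 5 (craft anchor): anchor=3 leather=6
After 6 (craft anchor): anchor=4 leather=4
After 7 (gather 3 leather): anchor=4 leather=7
After 8 (craft rope): leather=4 rope=1
After 9 (gather 3 leather): leather=7 rope=1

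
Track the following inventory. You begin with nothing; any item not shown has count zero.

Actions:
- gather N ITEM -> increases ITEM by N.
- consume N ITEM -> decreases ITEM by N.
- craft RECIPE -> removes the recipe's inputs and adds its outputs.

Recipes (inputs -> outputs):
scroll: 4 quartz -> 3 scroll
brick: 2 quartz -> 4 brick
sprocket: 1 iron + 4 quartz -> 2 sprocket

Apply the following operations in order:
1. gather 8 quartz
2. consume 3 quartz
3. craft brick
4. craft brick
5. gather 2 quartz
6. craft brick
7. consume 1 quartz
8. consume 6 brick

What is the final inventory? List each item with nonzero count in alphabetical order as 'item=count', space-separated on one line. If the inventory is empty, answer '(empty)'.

After 1 (gather 8 quartz): quartz=8
After 2 (consume 3 quartz): quartz=5
After 3 (craft brick): brick=4 quartz=3
After 4 (craft brick): brick=8 quartz=1
After 5 (gather 2 quartz): brick=8 quartz=3
After 6 (craft brick): brick=12 quartz=1
After 7 (consume 1 quartz): brick=12
After 8 (consume 6 brick): brick=6

Answer: brick=6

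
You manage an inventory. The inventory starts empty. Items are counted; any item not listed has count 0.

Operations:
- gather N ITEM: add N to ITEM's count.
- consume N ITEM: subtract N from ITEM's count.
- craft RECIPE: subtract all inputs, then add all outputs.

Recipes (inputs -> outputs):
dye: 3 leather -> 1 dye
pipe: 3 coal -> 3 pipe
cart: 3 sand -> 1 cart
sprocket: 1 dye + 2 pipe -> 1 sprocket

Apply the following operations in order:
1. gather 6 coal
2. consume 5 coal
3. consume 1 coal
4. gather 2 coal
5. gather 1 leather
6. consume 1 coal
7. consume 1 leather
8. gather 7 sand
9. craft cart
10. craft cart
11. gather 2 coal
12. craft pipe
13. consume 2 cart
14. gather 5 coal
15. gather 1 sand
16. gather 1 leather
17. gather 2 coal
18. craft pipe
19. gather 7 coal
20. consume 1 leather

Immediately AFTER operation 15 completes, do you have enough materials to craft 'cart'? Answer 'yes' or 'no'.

After 1 (gather 6 coal): coal=6
After 2 (consume 5 coal): coal=1
After 3 (consume 1 coal): (empty)
After 4 (gather 2 coal): coal=2
After 5 (gather 1 leather): coal=2 leather=1
After 6 (consume 1 coal): coal=1 leather=1
After 7 (consume 1 leather): coal=1
After 8 (gather 7 sand): coal=1 sand=7
After 9 (craft cart): cart=1 coal=1 sand=4
After 10 (craft cart): cart=2 coal=1 sand=1
After 11 (gather 2 coal): cart=2 coal=3 sand=1
After 12 (craft pipe): cart=2 pipe=3 sand=1
After 13 (consume 2 cart): pipe=3 sand=1
After 14 (gather 5 coal): coal=5 pipe=3 sand=1
After 15 (gather 1 sand): coal=5 pipe=3 sand=2

Answer: no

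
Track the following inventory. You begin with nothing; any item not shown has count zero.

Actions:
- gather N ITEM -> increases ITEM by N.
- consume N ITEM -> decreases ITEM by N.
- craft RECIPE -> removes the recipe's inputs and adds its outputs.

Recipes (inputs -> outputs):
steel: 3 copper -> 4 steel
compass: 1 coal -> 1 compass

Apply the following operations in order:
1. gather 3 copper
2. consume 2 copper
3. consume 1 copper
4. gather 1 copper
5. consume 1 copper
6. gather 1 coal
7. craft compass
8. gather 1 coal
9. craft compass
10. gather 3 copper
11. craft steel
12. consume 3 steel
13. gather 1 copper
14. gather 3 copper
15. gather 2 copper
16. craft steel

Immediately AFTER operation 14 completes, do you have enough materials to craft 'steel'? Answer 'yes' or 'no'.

Answer: yes

Derivation:
After 1 (gather 3 copper): copper=3
After 2 (consume 2 copper): copper=1
After 3 (consume 1 copper): (empty)
After 4 (gather 1 copper): copper=1
After 5 (consume 1 copper): (empty)
After 6 (gather 1 coal): coal=1
After 7 (craft compass): compass=1
After 8 (gather 1 coal): coal=1 compass=1
After 9 (craft compass): compass=2
After 10 (gather 3 copper): compass=2 copper=3
After 11 (craft steel): compass=2 steel=4
After 12 (consume 3 steel): compass=2 steel=1
After 13 (gather 1 copper): compass=2 copper=1 steel=1
After 14 (gather 3 copper): compass=2 copper=4 steel=1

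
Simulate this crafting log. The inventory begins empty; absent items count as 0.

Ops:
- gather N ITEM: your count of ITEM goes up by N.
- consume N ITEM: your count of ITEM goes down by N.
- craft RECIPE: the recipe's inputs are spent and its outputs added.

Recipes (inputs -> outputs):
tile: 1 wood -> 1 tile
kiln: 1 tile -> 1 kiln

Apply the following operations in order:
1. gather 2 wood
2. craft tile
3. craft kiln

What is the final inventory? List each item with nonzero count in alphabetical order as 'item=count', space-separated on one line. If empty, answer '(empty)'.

After 1 (gather 2 wood): wood=2
After 2 (craft tile): tile=1 wood=1
After 3 (craft kiln): kiln=1 wood=1

Answer: kiln=1 wood=1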